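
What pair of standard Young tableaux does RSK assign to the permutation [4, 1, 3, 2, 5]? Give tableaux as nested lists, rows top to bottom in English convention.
P = [[1, 2, 5], [3], [4]], Q = [[1, 3, 5], [2], [4]]

Insert each entry of the permutation into P by Schensted row insertion, recording in Q the position of each new cell.

Insert 4: appended to row 1. P = [[4]].
Insert 1: 1 bumps 4 from row 1; 4 starts row 2. P = [[1], [4]].
Insert 3: appended to row 1. P = [[1, 3], [4]].
Insert 2: 2 bumps 3 from row 1; 3 bumps 4 from row 2; 4 starts row 3. P = [[1, 2], [3], [4]].
Insert 5: appended to row 1. P = [[1, 2, 5], [3], [4]].

So P = [[1, 2, 5], [3], [4]], Q = [[1, 3, 5], [2], [4]].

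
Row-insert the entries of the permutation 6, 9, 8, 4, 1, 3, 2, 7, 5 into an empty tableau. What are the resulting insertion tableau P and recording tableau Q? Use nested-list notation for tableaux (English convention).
Insert each entry of the permutation into P by Schensted row insertion, recording in Q the position of each new cell.

After inserting 6: P = [[6]].
After inserting 9: P = [[6, 9]].
After inserting 8: P = [[6, 8], [9]].
After inserting 4: P = [[4, 8], [6], [9]].
After inserting 1: P = [[1, 8], [4], [6], [9]].
After inserting 3: P = [[1, 3], [4, 8], [6], [9]].
After inserting 2: P = [[1, 2], [3, 8], [4], [6], [9]].
After inserting 7: P = [[1, 2, 7], [3, 8], [4], [6], [9]].
After inserting 5: P = [[1, 2, 5], [3, 7], [4, 8], [6], [9]].

So P = [[1, 2, 5], [3, 7], [4, 8], [6], [9]], Q = [[1, 2, 8], [3, 6], [4, 9], [5], [7]].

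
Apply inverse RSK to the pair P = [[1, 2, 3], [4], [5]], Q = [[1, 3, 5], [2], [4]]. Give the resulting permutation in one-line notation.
5 1 4 2 3

Reverse the RSK construction: for i from n down to 1, find the cell of Q containing i, remove the entry at that cell from P, and reverse-bump it up through P; the value ejected from row 1 is w(i).

Step i=5: Q has 5 at row 1, column 3; remove that cell from P, ejecting 3. So w(5) = 3. P is now [[1, 2], [4], [5]].
Step i=4: Q has 4 at row 3, column 1; remove 5 from row 3 of P and reverse-bump: 5 enters row 2 and ejects 4; 4 enters row 1 and ejects 2. So w(4) = 2. P is now [[1, 4], [5]].
Step i=3: Q has 3 at row 1, column 2; remove that cell from P, ejecting 4. So w(3) = 4. P is now [[1], [5]].
Step i=2: Q has 2 at row 2, column 1; remove 5 from row 2 of P and reverse-bump: 5 enters row 1 and ejects 1. So w(2) = 1. P is now [[5]].
Step i=1: Q has 1 at row 1, column 1; remove that cell from P, ejecting 5. So w(1) = 5. P is now [].

So w = 5 1 4 2 3.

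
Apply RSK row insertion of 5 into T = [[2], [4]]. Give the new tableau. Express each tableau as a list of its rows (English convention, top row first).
[[2, 5], [4]]

5 is larger than every entry of row 1, so it is appended to row 1. The new tableau is [[2, 5], [4]].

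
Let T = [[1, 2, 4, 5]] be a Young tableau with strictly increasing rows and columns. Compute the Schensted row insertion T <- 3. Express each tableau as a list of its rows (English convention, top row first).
In row 1, 3 replaces 4 (the leftmost entry greater than 3); 4 is bumped to row 2. 4 starts a new row 2. The new tableau is [[1, 2, 3, 5], [4]].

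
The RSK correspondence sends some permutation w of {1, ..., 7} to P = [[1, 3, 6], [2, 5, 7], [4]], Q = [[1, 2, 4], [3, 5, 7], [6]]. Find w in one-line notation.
Reverse the RSK construction: for i from n down to 1, find the cell of Q containing i, remove the entry at that cell from P, and reverse-bump it up through P; the value ejected from row 1 is w(i).

Step i=7: Q has 7 at row 2, column 3; remove 7 from row 2 of P and reverse-bump: 7 enters row 1 and ejects 6. So w(7) = 6. P is now [[1, 3, 7], [2, 5], [4]].
Step i=6: Q has 6 at row 3, column 1; remove 4 from row 3 of P and reverse-bump: 4 enters row 2 and ejects 2; 2 enters row 1 and ejects 1. So w(6) = 1. P is now [[2, 3, 7], [4, 5]].
Step i=5: Q has 5 at row 2, column 2; remove 5 from row 2 of P and reverse-bump: 5 enters row 1 and ejects 3. So w(5) = 3. P is now [[2, 5, 7], [4]].
Step i=4: Q has 4 at row 1, column 3; remove that cell from P, ejecting 7. So w(4) = 7. P is now [[2, 5], [4]].
Step i=3: Q has 3 at row 2, column 1; remove 4 from row 2 of P and reverse-bump: 4 enters row 1 and ejects 2. So w(3) = 2. P is now [[4, 5]].
Step i=2: Q has 2 at row 1, column 2; remove that cell from P, ejecting 5. So w(2) = 5. P is now [[4]].
Step i=1: Q has 1 at row 1, column 1; remove that cell from P, ejecting 4. So w(1) = 4. P is now [].

So w = 4 5 2 7 3 1 6.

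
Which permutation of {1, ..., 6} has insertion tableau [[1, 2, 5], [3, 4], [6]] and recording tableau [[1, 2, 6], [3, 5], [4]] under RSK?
Reverse the RSK construction: for i from n down to 1, find the cell of Q containing i, remove the entry at that cell from P, and reverse-bump it up through P; the value ejected from row 1 is w(i).

Step i=6: Q has 6 at row 1, column 3; remove that cell from P, ejecting 5. So w(6) = 5. P is now [[1, 2], [3, 4], [6]].
Step i=5: Q has 5 at row 2, column 2; remove 4 from row 2 of P and reverse-bump: 4 enters row 1 and ejects 2. So w(5) = 2. P is now [[1, 4], [3], [6]].
Step i=4: Q has 4 at row 3, column 1; remove 6 from row 3 of P and reverse-bump: 6 enters row 2 and ejects 3; 3 enters row 1 and ejects 1. So w(4) = 1. P is now [[3, 4], [6]].
Step i=3: Q has 3 at row 2, column 1; remove 6 from row 2 of P and reverse-bump: 6 enters row 1 and ejects 4. So w(3) = 4. P is now [[3, 6]].
Step i=2: Q has 2 at row 1, column 2; remove that cell from P, ejecting 6. So w(2) = 6. P is now [[3]].
Step i=1: Q has 1 at row 1, column 1; remove that cell from P, ejecting 3. So w(1) = 3. P is now [].

So w = 3 6 4 1 2 5.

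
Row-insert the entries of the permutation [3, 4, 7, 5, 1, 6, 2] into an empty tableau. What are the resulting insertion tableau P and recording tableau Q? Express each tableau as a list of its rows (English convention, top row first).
P = [[1, 2, 5, 6], [3, 4], [7]], Q = [[1, 2, 3, 6], [4, 7], [5]]

Insert each entry of the permutation into P by Schensted row insertion, recording in Q the position of each new cell.

Insert 3: appended to row 1. P = [[3]].
Insert 4: appended to row 1. P = [[3, 4]].
Insert 7: appended to row 1. P = [[3, 4, 7]].
Insert 5: 5 bumps 7 from row 1; 7 starts row 2. P = [[3, 4, 5], [7]].
Insert 1: 1 bumps 3 from row 1; 3 bumps 7 from row 2; 7 starts row 3. P = [[1, 4, 5], [3], [7]].
Insert 6: appended to row 1. P = [[1, 4, 5, 6], [3], [7]].
Insert 2: 2 bumps 4 from row 1; 4 appends to row 2. P = [[1, 2, 5, 6], [3, 4], [7]].

So P = [[1, 2, 5, 6], [3, 4], [7]], Q = [[1, 2, 3, 6], [4, 7], [5]].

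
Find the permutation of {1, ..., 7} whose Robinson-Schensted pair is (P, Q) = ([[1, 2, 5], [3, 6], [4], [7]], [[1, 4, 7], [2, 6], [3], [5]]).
Reverse the RSK construction: for i from n down to 1, find the cell of Q containing i, remove the entry at that cell from P, and reverse-bump it up through P; the value ejected from row 1 is w(i).

Step i=7: Q has 7 at row 1, column 3; remove that cell from P, ejecting 5. So w(7) = 5. P is now [[1, 2], [3, 6], [4], [7]].
Step i=6: Q has 6 at row 2, column 2; remove 6 from row 2 of P and reverse-bump: 6 enters row 1 and ejects 2. So w(6) = 2. P is now [[1, 6], [3], [4], [7]].
Step i=5: Q has 5 at row 4, column 1; remove 7 from row 4 of P and reverse-bump: 7 enters row 3 and ejects 4; 4 enters row 2 and ejects 3; 3 enters row 1 and ejects 1. So w(5) = 1. P is now [[3, 6], [4], [7]].
Step i=4: Q has 4 at row 1, column 2; remove that cell from P, ejecting 6. So w(4) = 6. P is now [[3], [4], [7]].
Step i=3: Q has 3 at row 3, column 1; remove 7 from row 3 of P and reverse-bump: 7 enters row 2 and ejects 4; 4 enters row 1 and ejects 3. So w(3) = 3. P is now [[4], [7]].
Step i=2: Q has 2 at row 2, column 1; remove 7 from row 2 of P and reverse-bump: 7 enters row 1 and ejects 4. So w(2) = 4. P is now [[7]].
Step i=1: Q has 1 at row 1, column 1; remove that cell from P, ejecting 7. So w(1) = 7. P is now [].

So w = 7 4 3 6 1 2 5.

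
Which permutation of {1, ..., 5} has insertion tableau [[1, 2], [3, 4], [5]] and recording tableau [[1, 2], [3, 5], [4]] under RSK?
3 5 4 1 2

Reverse RSK: for i = n, n-1, ..., 1, locate i in Q, remove the corresponding corner cell from P, and reverse-bump its entry up through P; the value ejected from row 1 is w(i).

So w = 3 5 4 1 2.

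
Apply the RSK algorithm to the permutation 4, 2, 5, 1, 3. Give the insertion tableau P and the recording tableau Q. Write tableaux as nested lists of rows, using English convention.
P = [[1, 3], [2, 5], [4]], Q = [[1, 3], [2, 5], [4]]

Insert each entry of the permutation into P by Schensted row insertion, recording in Q the position of each new cell.

After inserting 4: P = [[4]].
After inserting 2: P = [[2], [4]].
After inserting 5: P = [[2, 5], [4]].
After inserting 1: P = [[1, 5], [2], [4]].
After inserting 3: P = [[1, 3], [2, 5], [4]].

So P = [[1, 3], [2, 5], [4]], Q = [[1, 3], [2, 5], [4]].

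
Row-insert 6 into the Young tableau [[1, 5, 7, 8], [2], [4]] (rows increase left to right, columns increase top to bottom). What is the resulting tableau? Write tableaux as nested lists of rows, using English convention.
[[1, 5, 6, 8], [2, 7], [4]]

In row 1, 6 replaces 7 (the leftmost entry greater than 6); 7 is bumped to row 2. 7 is appended to row 2. The new tableau is [[1, 5, 6, 8], [2, 7], [4]].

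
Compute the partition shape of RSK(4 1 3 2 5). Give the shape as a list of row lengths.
Row-insert each entry into an empty tableau.

After inserting 4: P = [[4]].
After inserting 1: P = [[1], [4]].
After inserting 3: P = [[1, 3], [4]].
After inserting 2: P = [[1, 2], [3], [4]].
After inserting 5: P = [[1, 2, 5], [3], [4]].

The final insertion tableau P = [[1, 2, 5], [3], [4]] has shape [3, 1, 1].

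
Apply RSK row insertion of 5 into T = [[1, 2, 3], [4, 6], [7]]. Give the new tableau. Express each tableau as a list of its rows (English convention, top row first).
[[1, 2, 3, 5], [4, 6], [7]]

5 is larger than every entry of row 1, so it is appended to row 1. The new tableau is [[1, 2, 3, 5], [4, 6], [7]].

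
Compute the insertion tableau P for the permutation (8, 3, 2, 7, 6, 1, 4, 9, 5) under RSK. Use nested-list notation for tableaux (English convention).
Insert 8: appended to row 1. P = [[8]].
Insert 3: 3 bumps 8 from row 1; 8 starts row 2. P = [[3], [8]].
Insert 2: 2 bumps 3 from row 1; 3 bumps 8 from row 2; 8 starts row 3. P = [[2], [3], [8]].
Insert 7: appended to row 1. P = [[2, 7], [3], [8]].
Insert 6: 6 bumps 7 from row 1; 7 appends to row 2. P = [[2, 6], [3, 7], [8]].
Insert 1: 1 bumps 2 from row 1; 2 bumps 3 from row 2; 3 bumps 8 from row 3; 8 starts row 4. P = [[1, 6], [2, 7], [3], [8]].
Insert 4: 4 bumps 6 from row 1; 6 bumps 7 from row 2; 7 appends to row 3. P = [[1, 4], [2, 6], [3, 7], [8]].
Insert 9: appended to row 1. P = [[1, 4, 9], [2, 6], [3, 7], [8]].
Insert 5: 5 bumps 9 from row 1; 9 appends to row 2. P = [[1, 4, 5], [2, 6, 9], [3, 7], [8]].

So P = [[1, 4, 5], [2, 6, 9], [3, 7], [8]].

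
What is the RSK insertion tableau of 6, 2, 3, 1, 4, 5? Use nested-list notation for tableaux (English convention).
Insert 6: appended to row 1. P = [[6]].
Insert 2: 2 bumps 6 from row 1; 6 starts row 2. P = [[2], [6]].
Insert 3: appended to row 1. P = [[2, 3], [6]].
Insert 1: 1 bumps 2 from row 1; 2 bumps 6 from row 2; 6 starts row 3. P = [[1, 3], [2], [6]].
Insert 4: appended to row 1. P = [[1, 3, 4], [2], [6]].
Insert 5: appended to row 1. P = [[1, 3, 4, 5], [2], [6]].

So P = [[1, 3, 4, 5], [2], [6]].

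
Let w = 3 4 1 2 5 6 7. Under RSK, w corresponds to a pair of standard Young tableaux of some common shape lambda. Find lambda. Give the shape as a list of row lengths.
Row-insert each entry into an empty tableau.

After inserting 3: P = [[3]].
After inserting 4: P = [[3, 4]].
After inserting 1: P = [[1, 4], [3]].
After inserting 2: P = [[1, 2], [3, 4]].
After inserting 5: P = [[1, 2, 5], [3, 4]].
After inserting 6: P = [[1, 2, 5, 6], [3, 4]].
After inserting 7: P = [[1, 2, 5, 6, 7], [3, 4]].

The final insertion tableau P = [[1, 2, 5, 6, 7], [3, 4]] has shape [5, 2].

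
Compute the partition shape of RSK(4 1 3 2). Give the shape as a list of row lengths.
[2, 1, 1]

Row-insert each entry into an empty tableau.

After inserting 4: P = [[4]].
After inserting 1: P = [[1], [4]].
After inserting 3: P = [[1, 3], [4]].
After inserting 2: P = [[1, 2], [3], [4]].

The final insertion tableau P = [[1, 2], [3], [4]] has shape [2, 1, 1].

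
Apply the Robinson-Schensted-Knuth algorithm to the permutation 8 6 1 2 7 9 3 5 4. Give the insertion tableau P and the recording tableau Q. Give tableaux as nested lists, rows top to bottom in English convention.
P = [[1, 2, 3, 4], [5, 7, 9], [6], [8]], Q = [[1, 4, 5, 6], [2, 7, 8], [3], [9]]

Insert each entry of the permutation into P by Schensted row insertion, recording in Q the position of each new cell.

Insert 8: appended to row 1. P = [[8]].
Insert 6: 6 bumps 8 from row 1; 8 starts row 2. P = [[6], [8]].
Insert 1: 1 bumps 6 from row 1; 6 bumps 8 from row 2; 8 starts row 3. P = [[1], [6], [8]].
Insert 2: appended to row 1. P = [[1, 2], [6], [8]].
Insert 7: appended to row 1. P = [[1, 2, 7], [6], [8]].
Insert 9: appended to row 1. P = [[1, 2, 7, 9], [6], [8]].
Insert 3: 3 bumps 7 from row 1; 7 appends to row 2. P = [[1, 2, 3, 9], [6, 7], [8]].
Insert 5: 5 bumps 9 from row 1; 9 appends to row 2. P = [[1, 2, 3, 5], [6, 7, 9], [8]].
Insert 4: 4 bumps 5 from row 1; 5 bumps 6 from row 2; 6 bumps 8 from row 3; 8 starts row 4. P = [[1, 2, 3, 4], [5, 7, 9], [6], [8]].

So P = [[1, 2, 3, 4], [5, 7, 9], [6], [8]], Q = [[1, 4, 5, 6], [2, 7, 8], [3], [9]].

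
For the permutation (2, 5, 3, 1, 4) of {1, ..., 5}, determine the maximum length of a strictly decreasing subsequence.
3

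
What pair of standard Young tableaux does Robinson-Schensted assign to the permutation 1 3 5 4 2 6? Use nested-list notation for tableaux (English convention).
P = [[1, 2, 4, 6], [3], [5]], Q = [[1, 2, 3, 6], [4], [5]]

Insert each entry of the permutation into P by Schensted row insertion, recording in Q the position of each new cell.

Insert 1: appended to row 1. P = [[1]].
Insert 3: appended to row 1. P = [[1, 3]].
Insert 5: appended to row 1. P = [[1, 3, 5]].
Insert 4: 4 bumps 5 from row 1; 5 starts row 2. P = [[1, 3, 4], [5]].
Insert 2: 2 bumps 3 from row 1; 3 bumps 5 from row 2; 5 starts row 3. P = [[1, 2, 4], [3], [5]].
Insert 6: appended to row 1. P = [[1, 2, 4, 6], [3], [5]].

So P = [[1, 2, 4, 6], [3], [5]], Q = [[1, 2, 3, 6], [4], [5]].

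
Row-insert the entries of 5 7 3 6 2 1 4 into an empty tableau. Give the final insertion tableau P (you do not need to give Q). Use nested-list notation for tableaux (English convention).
P = [[1, 4], [2, 6], [3, 7], [5]]

Insert 5: appended to row 1. P = [[5]].
Insert 7: appended to row 1. P = [[5, 7]].
Insert 3: 3 bumps 5 from row 1; 5 starts row 2. P = [[3, 7], [5]].
Insert 6: 6 bumps 7 from row 1; 7 appends to row 2. P = [[3, 6], [5, 7]].
Insert 2: 2 bumps 3 from row 1; 3 bumps 5 from row 2; 5 starts row 3. P = [[2, 6], [3, 7], [5]].
Insert 1: 1 bumps 2 from row 1; 2 bumps 3 from row 2; 3 bumps 5 from row 3; 5 starts row 4. P = [[1, 6], [2, 7], [3], [5]].
Insert 4: 4 bumps 6 from row 1; 6 bumps 7 from row 2; 7 appends to row 3. P = [[1, 4], [2, 6], [3, 7], [5]].

So P = [[1, 4], [2, 6], [3, 7], [5]].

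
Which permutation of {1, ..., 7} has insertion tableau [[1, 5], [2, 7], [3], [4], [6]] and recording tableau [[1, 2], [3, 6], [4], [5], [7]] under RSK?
Reverse the RSK construction: for i from n down to 1, find the cell of Q containing i, remove the entry at that cell from P, and reverse-bump it up through P; the value ejected from row 1 is w(i).

Step i=7: Q has 7 at row 5, column 1; remove 6 from row 5 of P and reverse-bump: 6 enters row 4 and ejects 4; 4 enters row 3 and ejects 3; 3 enters row 2 and ejects 2; 2 enters row 1 and ejects 1. So w(7) = 1. P is now [[2, 5], [3, 7], [4], [6]].
Step i=6: Q has 6 at row 2, column 2; remove 7 from row 2 of P and reverse-bump: 7 enters row 1 and ejects 5. So w(6) = 5. P is now [[2, 7], [3], [4], [6]].
Step i=5: Q has 5 at row 4, column 1; remove 6 from row 4 of P and reverse-bump: 6 enters row 3 and ejects 4; 4 enters row 2 and ejects 3; 3 enters row 1 and ejects 2. So w(5) = 2. P is now [[3, 7], [4], [6]].
Step i=4: Q has 4 at row 3, column 1; remove 6 from row 3 of P and reverse-bump: 6 enters row 2 and ejects 4; 4 enters row 1 and ejects 3. So w(4) = 3. P is now [[4, 7], [6]].
Step i=3: Q has 3 at row 2, column 1; remove 6 from row 2 of P and reverse-bump: 6 enters row 1 and ejects 4. So w(3) = 4. P is now [[6, 7]].
Step i=2: Q has 2 at row 1, column 2; remove that cell from P, ejecting 7. So w(2) = 7. P is now [[6]].
Step i=1: Q has 1 at row 1, column 1; remove that cell from P, ejecting 6. So w(1) = 6. P is now [].

So w = 6 7 4 3 2 5 1.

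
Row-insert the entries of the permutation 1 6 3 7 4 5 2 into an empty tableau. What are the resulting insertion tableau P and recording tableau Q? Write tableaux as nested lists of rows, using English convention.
P = [[1, 2, 4, 5], [3, 7], [6]], Q = [[1, 2, 4, 6], [3, 5], [7]]

Insert each entry of the permutation into P by Schensted row insertion, recording in Q the position of each new cell.

Insert 1: appended to row 1. P = [[1]].
Insert 6: appended to row 1. P = [[1, 6]].
Insert 3: 3 bumps 6 from row 1; 6 starts row 2. P = [[1, 3], [6]].
Insert 7: appended to row 1. P = [[1, 3, 7], [6]].
Insert 4: 4 bumps 7 from row 1; 7 appends to row 2. P = [[1, 3, 4], [6, 7]].
Insert 5: appended to row 1. P = [[1, 3, 4, 5], [6, 7]].
Insert 2: 2 bumps 3 from row 1; 3 bumps 6 from row 2; 6 starts row 3. P = [[1, 2, 4, 5], [3, 7], [6]].

So P = [[1, 2, 4, 5], [3, 7], [6]], Q = [[1, 2, 4, 6], [3, 5], [7]].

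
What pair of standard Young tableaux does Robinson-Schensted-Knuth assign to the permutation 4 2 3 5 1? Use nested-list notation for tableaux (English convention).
Insert each entry of the permutation into P by Schensted row insertion, recording in Q the position of each new cell.

Insert 4: appended to row 1. P = [[4]], Q = [[1]].
Insert 2: 2 bumps 4 from row 1; 4 starts row 2. P = [[2], [4]], Q = [[1], [2]].
Insert 3: appended to row 1. P = [[2, 3], [4]], Q = [[1, 3], [2]].
Insert 5: appended to row 1. P = [[2, 3, 5], [4]], Q = [[1, 3, 4], [2]].
Insert 1: 1 bumps 2 from row 1; 2 bumps 4 from row 2; 4 starts row 3. P = [[1, 3, 5], [2], [4]], Q = [[1, 3, 4], [2], [5]].

So P = [[1, 3, 5], [2], [4]], Q = [[1, 3, 4], [2], [5]].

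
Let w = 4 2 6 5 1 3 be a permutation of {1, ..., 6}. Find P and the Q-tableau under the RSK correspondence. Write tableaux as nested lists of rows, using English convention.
P = [[1, 3], [2, 5], [4, 6]], Q = [[1, 3], [2, 4], [5, 6]]

Insert each entry of the permutation into P by Schensted row insertion, recording in Q the position of each new cell.

Insert 4: appended to row 1. P = [[4]].
Insert 2: 2 bumps 4 from row 1; 4 starts row 2. P = [[2], [4]].
Insert 6: appended to row 1. P = [[2, 6], [4]].
Insert 5: 5 bumps 6 from row 1; 6 appends to row 2. P = [[2, 5], [4, 6]].
Insert 1: 1 bumps 2 from row 1; 2 bumps 4 from row 2; 4 starts row 3. P = [[1, 5], [2, 6], [4]].
Insert 3: 3 bumps 5 from row 1; 5 bumps 6 from row 2; 6 appends to row 3. P = [[1, 3], [2, 5], [4, 6]].

So P = [[1, 3], [2, 5], [4, 6]], Q = [[1, 3], [2, 4], [5, 6]].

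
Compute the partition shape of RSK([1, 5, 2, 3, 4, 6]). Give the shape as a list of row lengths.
Row-insert each entry into an empty tableau.

After inserting 1: P = [[1]].
After inserting 5: P = [[1, 5]].
After inserting 2: P = [[1, 2], [5]].
After inserting 3: P = [[1, 2, 3], [5]].
After inserting 4: P = [[1, 2, 3, 4], [5]].
After inserting 6: P = [[1, 2, 3, 4, 6], [5]].

The final insertion tableau P = [[1, 2, 3, 4, 6], [5]] has shape [5, 1].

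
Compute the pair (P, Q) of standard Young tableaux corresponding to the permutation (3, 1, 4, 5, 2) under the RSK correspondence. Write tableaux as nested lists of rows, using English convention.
Insert each entry of the permutation into P by Schensted row insertion, recording in Q the position of each new cell.

After inserting 3: P = [[3]].
After inserting 1: P = [[1], [3]].
After inserting 4: P = [[1, 4], [3]].
After inserting 5: P = [[1, 4, 5], [3]].
After inserting 2: P = [[1, 2, 5], [3, 4]].

So P = [[1, 2, 5], [3, 4]], Q = [[1, 3, 4], [2, 5]].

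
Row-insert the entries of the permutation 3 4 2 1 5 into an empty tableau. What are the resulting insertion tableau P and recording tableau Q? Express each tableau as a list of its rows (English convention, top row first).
P = [[1, 4, 5], [2], [3]], Q = [[1, 2, 5], [3], [4]]

Insert each entry of the permutation into P by Schensted row insertion, recording in Q the position of each new cell.

Insert 3: appended to row 1. P = [[3]].
Insert 4: appended to row 1. P = [[3, 4]].
Insert 2: 2 bumps 3 from row 1; 3 starts row 2. P = [[2, 4], [3]].
Insert 1: 1 bumps 2 from row 1; 2 bumps 3 from row 2; 3 starts row 3. P = [[1, 4], [2], [3]].
Insert 5: appended to row 1. P = [[1, 4, 5], [2], [3]].

So P = [[1, 4, 5], [2], [3]], Q = [[1, 2, 5], [3], [4]].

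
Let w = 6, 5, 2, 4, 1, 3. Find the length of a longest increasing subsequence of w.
2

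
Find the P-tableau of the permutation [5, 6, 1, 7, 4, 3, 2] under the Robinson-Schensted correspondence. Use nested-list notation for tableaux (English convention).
P = [[1, 2, 7], [3, 6], [4], [5]]

Insert 5: appended to row 1. P = [[5]].
Insert 6: appended to row 1. P = [[5, 6]].
Insert 1: 1 bumps 5 from row 1; 5 starts row 2. P = [[1, 6], [5]].
Insert 7: appended to row 1. P = [[1, 6, 7], [5]].
Insert 4: 4 bumps 6 from row 1; 6 appends to row 2. P = [[1, 4, 7], [5, 6]].
Insert 3: 3 bumps 4 from row 1; 4 bumps 5 from row 2; 5 starts row 3. P = [[1, 3, 7], [4, 6], [5]].
Insert 2: 2 bumps 3 from row 1; 3 bumps 4 from row 2; 4 bumps 5 from row 3; 5 starts row 4. P = [[1, 2, 7], [3, 6], [4], [5]].

So P = [[1, 2, 7], [3, 6], [4], [5]].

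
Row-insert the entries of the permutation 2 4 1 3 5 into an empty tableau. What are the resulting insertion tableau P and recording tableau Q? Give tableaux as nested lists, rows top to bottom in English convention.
Insert each entry of the permutation into P by Schensted row insertion, recording in Q the position of each new cell.

Insert 2: appended to row 1. P = [[2]].
Insert 4: appended to row 1. P = [[2, 4]].
Insert 1: 1 bumps 2 from row 1; 2 starts row 2. P = [[1, 4], [2]].
Insert 3: 3 bumps 4 from row 1; 4 appends to row 2. P = [[1, 3], [2, 4]].
Insert 5: appended to row 1. P = [[1, 3, 5], [2, 4]].

So P = [[1, 3, 5], [2, 4]], Q = [[1, 2, 5], [3, 4]].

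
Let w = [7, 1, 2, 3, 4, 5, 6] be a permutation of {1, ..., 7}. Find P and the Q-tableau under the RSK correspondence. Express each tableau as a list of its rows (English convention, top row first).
Insert each entry of the permutation into P by Schensted row insertion, recording in Q the position of each new cell.

Insert 7: appended to row 1. P = [[7]], Q = [[1]].
Insert 1: 1 bumps 7 from row 1; 7 starts row 2. P = [[1], [7]], Q = [[1], [2]].
Insert 2: appended to row 1. P = [[1, 2], [7]], Q = [[1, 3], [2]].
Insert 3: appended to row 1. P = [[1, 2, 3], [7]], Q = [[1, 3, 4], [2]].
Insert 4: appended to row 1. P = [[1, 2, 3, 4], [7]], Q = [[1, 3, 4, 5], [2]].
Insert 5: appended to row 1. P = [[1, 2, 3, 4, 5], [7]], Q = [[1, 3, 4, 5, 6], [2]].
Insert 6: appended to row 1. P = [[1, 2, 3, 4, 5, 6], [7]], Q = [[1, 3, 4, 5, 6, 7], [2]].

So P = [[1, 2, 3, 4, 5, 6], [7]], Q = [[1, 3, 4, 5, 6, 7], [2]].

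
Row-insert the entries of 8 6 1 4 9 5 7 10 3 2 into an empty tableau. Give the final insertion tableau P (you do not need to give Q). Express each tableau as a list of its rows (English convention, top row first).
P = [[1, 2, 5, 7, 10], [3, 9], [4], [6], [8]]

Insert 8: appended to row 1. P = [[8]].
Insert 6: 6 bumps 8 from row 1; 8 starts row 2. P = [[6], [8]].
Insert 1: 1 bumps 6 from row 1; 6 bumps 8 from row 2; 8 starts row 3. P = [[1], [6], [8]].
Insert 4: appended to row 1. P = [[1, 4], [6], [8]].
Insert 9: appended to row 1. P = [[1, 4, 9], [6], [8]].
Insert 5: 5 bumps 9 from row 1; 9 appends to row 2. P = [[1, 4, 5], [6, 9], [8]].
Insert 7: appended to row 1. P = [[1, 4, 5, 7], [6, 9], [8]].
Insert 10: appended to row 1. P = [[1, 4, 5, 7, 10], [6, 9], [8]].
Insert 3: 3 bumps 4 from row 1; 4 bumps 6 from row 2; 6 bumps 8 from row 3; 8 starts row 4. P = [[1, 3, 5, 7, 10], [4, 9], [6], [8]].
Insert 2: 2 bumps 3 from row 1; 3 bumps 4 from row 2; 4 bumps 6 from row 3; 6 bumps 8 from row 4; 8 starts row 5. P = [[1, 2, 5, 7, 10], [3, 9], [4], [6], [8]].

So P = [[1, 2, 5, 7, 10], [3, 9], [4], [6], [8]].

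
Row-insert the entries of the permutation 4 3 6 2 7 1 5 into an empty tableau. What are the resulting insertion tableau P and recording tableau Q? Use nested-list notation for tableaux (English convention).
Insert each entry of the permutation into P by Schensted row insertion, recording in Q the position of each new cell.

After inserting 4: P = [[4]].
After inserting 3: P = [[3], [4]].
After inserting 6: P = [[3, 6], [4]].
After inserting 2: P = [[2, 6], [3], [4]].
After inserting 7: P = [[2, 6, 7], [3], [4]].
After inserting 1: P = [[1, 6, 7], [2], [3], [4]].
After inserting 5: P = [[1, 5, 7], [2, 6], [3], [4]].

So P = [[1, 5, 7], [2, 6], [3], [4]], Q = [[1, 3, 5], [2, 7], [4], [6]].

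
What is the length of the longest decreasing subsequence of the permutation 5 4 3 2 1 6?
5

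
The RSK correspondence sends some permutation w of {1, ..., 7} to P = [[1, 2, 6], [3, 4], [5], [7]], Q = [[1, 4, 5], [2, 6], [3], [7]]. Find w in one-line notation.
7 3 1 5 6 4 2

Reverse RSK: for i = n, n-1, ..., 1, locate i in Q, remove the corresponding corner cell from P, and reverse-bump its entry up through P; the value ejected from row 1 is w(i).

So w = 7 3 1 5 6 4 2.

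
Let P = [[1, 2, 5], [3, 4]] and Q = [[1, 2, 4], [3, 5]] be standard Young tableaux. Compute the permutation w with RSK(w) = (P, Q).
3 4 1 5 2

Reverse the RSK construction: for i from n down to 1, find the cell of Q containing i, remove the entry at that cell from P, and reverse-bump it up through P; the value ejected from row 1 is w(i).

Step i=5: Q has 5 at row 2, column 2; remove 4 from row 2 of P and reverse-bump: 4 enters row 1 and ejects 2. So w(5) = 2. P is now [[1, 4, 5], [3]].
Step i=4: Q has 4 at row 1, column 3; remove that cell from P, ejecting 5. So w(4) = 5. P is now [[1, 4], [3]].
Step i=3: Q has 3 at row 2, column 1; remove 3 from row 2 of P and reverse-bump: 3 enters row 1 and ejects 1. So w(3) = 1. P is now [[3, 4]].
Step i=2: Q has 2 at row 1, column 2; remove that cell from P, ejecting 4. So w(2) = 4. P is now [[3]].
Step i=1: Q has 1 at row 1, column 1; remove that cell from P, ejecting 3. So w(1) = 3. P is now [].

So w = 3 4 1 5 2.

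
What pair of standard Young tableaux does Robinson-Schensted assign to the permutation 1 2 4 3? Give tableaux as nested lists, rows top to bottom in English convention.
Insert each entry of the permutation into P by Schensted row insertion, recording in Q the position of each new cell.

Insert 1: appended to row 1. P = [[1]], Q = [[1]].
Insert 2: appended to row 1. P = [[1, 2]], Q = [[1, 2]].
Insert 4: appended to row 1. P = [[1, 2, 4]], Q = [[1, 2, 3]].
Insert 3: 3 bumps 4 from row 1; 4 starts row 2. P = [[1, 2, 3], [4]], Q = [[1, 2, 3], [4]].

So P = [[1, 2, 3], [4]], Q = [[1, 2, 3], [4]].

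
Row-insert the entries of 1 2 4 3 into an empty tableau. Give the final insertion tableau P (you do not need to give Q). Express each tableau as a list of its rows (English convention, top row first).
Insert 1: appended to row 1. P = [[1]].
Insert 2: appended to row 1. P = [[1, 2]].
Insert 4: appended to row 1. P = [[1, 2, 4]].
Insert 3: 3 bumps 4 from row 1; 4 starts row 2. P = [[1, 2, 3], [4]].

So P = [[1, 2, 3], [4]].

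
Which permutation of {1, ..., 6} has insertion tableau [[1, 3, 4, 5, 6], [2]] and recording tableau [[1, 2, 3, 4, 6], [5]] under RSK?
Reverse the RSK construction: for i from n down to 1, find the cell of Q containing i, remove the entry at that cell from P, and reverse-bump it up through P; the value ejected from row 1 is w(i).

Step i=6: Q has 6 at row 1, column 5; remove that cell from P, ejecting 6. So w(6) = 6. P is now [[1, 3, 4, 5], [2]].
Step i=5: Q has 5 at row 2, column 1; remove 2 from row 2 of P and reverse-bump: 2 enters row 1 and ejects 1. So w(5) = 1. P is now [[2, 3, 4, 5]].
Step i=4: Q has 4 at row 1, column 4; remove that cell from P, ejecting 5. So w(4) = 5. P is now [[2, 3, 4]].
Step i=3: Q has 3 at row 1, column 3; remove that cell from P, ejecting 4. So w(3) = 4. P is now [[2, 3]].
Step i=2: Q has 2 at row 1, column 2; remove that cell from P, ejecting 3. So w(2) = 3. P is now [[2]].
Step i=1: Q has 1 at row 1, column 1; remove that cell from P, ejecting 2. So w(1) = 2. P is now [].

So w = 2 3 4 5 1 6.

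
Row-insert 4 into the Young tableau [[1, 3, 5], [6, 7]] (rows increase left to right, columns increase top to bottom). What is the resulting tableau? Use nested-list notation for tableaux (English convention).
[[1, 3, 4], [5, 7], [6]]

In row 1, 4 replaces 5 (the leftmost entry greater than 4); 5 is bumped to row 2. In row 2, 5 replaces 6 (the leftmost entry greater than 5); 6 is bumped to row 3. 6 starts a new row 3. The new tableau is [[1, 3, 4], [5, 7], [6]].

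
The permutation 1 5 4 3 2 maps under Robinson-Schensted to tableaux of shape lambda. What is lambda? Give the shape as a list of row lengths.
Row-insert each entry into an empty tableau.

After inserting 1: P = [[1]].
After inserting 5: P = [[1, 5]].
After inserting 4: P = [[1, 4], [5]].
After inserting 3: P = [[1, 3], [4], [5]].
After inserting 2: P = [[1, 2], [3], [4], [5]].

The final insertion tableau P = [[1, 2], [3], [4], [5]] has shape [2, 1, 1, 1].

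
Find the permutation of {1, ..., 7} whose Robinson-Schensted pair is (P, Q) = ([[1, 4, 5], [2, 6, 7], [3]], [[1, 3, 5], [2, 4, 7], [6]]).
3 2 6 4 7 1 5

Reverse the RSK construction: for i from n down to 1, find the cell of Q containing i, remove the entry at that cell from P, and reverse-bump it up through P; the value ejected from row 1 is w(i).

Step i=7: Q has 7 at row 2, column 3; remove 7 from row 2 of P and reverse-bump: 7 enters row 1 and ejects 5. So w(7) = 5. P is now [[1, 4, 7], [2, 6], [3]].
Step i=6: Q has 6 at row 3, column 1; remove 3 from row 3 of P and reverse-bump: 3 enters row 2 and ejects 2; 2 enters row 1 and ejects 1. So w(6) = 1. P is now [[2, 4, 7], [3, 6]].
Step i=5: Q has 5 at row 1, column 3; remove that cell from P, ejecting 7. So w(5) = 7. P is now [[2, 4], [3, 6]].
Step i=4: Q has 4 at row 2, column 2; remove 6 from row 2 of P and reverse-bump: 6 enters row 1 and ejects 4. So w(4) = 4. P is now [[2, 6], [3]].
Step i=3: Q has 3 at row 1, column 2; remove that cell from P, ejecting 6. So w(3) = 6. P is now [[2], [3]].
Step i=2: Q has 2 at row 2, column 1; remove 3 from row 2 of P and reverse-bump: 3 enters row 1 and ejects 2. So w(2) = 2. P is now [[3]].
Step i=1: Q has 1 at row 1, column 1; remove that cell from P, ejecting 3. So w(1) = 3. P is now [].

So w = 3 2 6 4 7 1 5.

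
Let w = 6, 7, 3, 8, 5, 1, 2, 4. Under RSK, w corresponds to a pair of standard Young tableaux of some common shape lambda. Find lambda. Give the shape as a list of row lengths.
[3, 3, 2]

Row-insert each entry into an empty tableau.

After inserting 6: P = [[6]].
After inserting 7: P = [[6, 7]].
After inserting 3: P = [[3, 7], [6]].
After inserting 8: P = [[3, 7, 8], [6]].
After inserting 5: P = [[3, 5, 8], [6, 7]].
After inserting 1: P = [[1, 5, 8], [3, 7], [6]].
After inserting 2: P = [[1, 2, 8], [3, 5], [6, 7]].
After inserting 4: P = [[1, 2, 4], [3, 5, 8], [6, 7]].

The final insertion tableau P = [[1, 2, 4], [3, 5, 8], [6, 7]] has shape [3, 3, 2].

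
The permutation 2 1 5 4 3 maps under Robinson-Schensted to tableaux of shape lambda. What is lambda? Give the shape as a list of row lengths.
Row-insert each entry into an empty tableau.

After inserting 2: P = [[2]].
After inserting 1: P = [[1], [2]].
After inserting 5: P = [[1, 5], [2]].
After inserting 4: P = [[1, 4], [2, 5]].
After inserting 3: P = [[1, 3], [2, 4], [5]].

The final insertion tableau P = [[1, 3], [2, 4], [5]] has shape [2, 2, 1].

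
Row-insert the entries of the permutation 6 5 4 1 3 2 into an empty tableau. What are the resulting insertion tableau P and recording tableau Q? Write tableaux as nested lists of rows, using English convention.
Insert each entry of the permutation into P by Schensted row insertion, recording in Q the position of each new cell.

After inserting 6: P = [[6]].
After inserting 5: P = [[5], [6]].
After inserting 4: P = [[4], [5], [6]].
After inserting 1: P = [[1], [4], [5], [6]].
After inserting 3: P = [[1, 3], [4], [5], [6]].
After inserting 2: P = [[1, 2], [3], [4], [5], [6]].

So P = [[1, 2], [3], [4], [5], [6]], Q = [[1, 5], [2], [3], [4], [6]].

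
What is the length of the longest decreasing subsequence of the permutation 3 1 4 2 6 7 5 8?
2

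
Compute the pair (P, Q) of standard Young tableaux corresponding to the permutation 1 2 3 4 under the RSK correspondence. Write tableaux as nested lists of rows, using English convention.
Insert each entry of the permutation into P by Schensted row insertion, recording in Q the position of each new cell.

Insert 1: appended to row 1. P = [[1]].
Insert 2: appended to row 1. P = [[1, 2]].
Insert 3: appended to row 1. P = [[1, 2, 3]].
Insert 4: appended to row 1. P = [[1, 2, 3, 4]].

So P = [[1, 2, 3, 4]], Q = [[1, 2, 3, 4]].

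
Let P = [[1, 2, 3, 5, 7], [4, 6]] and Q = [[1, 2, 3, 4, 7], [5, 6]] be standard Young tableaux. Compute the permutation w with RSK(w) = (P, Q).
Reverse the RSK construction: for i from n down to 1, find the cell of Q containing i, remove the entry at that cell from P, and reverse-bump it up through P; the value ejected from row 1 is w(i).

Step i=7: Q has 7 at row 1, column 5; remove that cell from P, ejecting 7. So w(7) = 7. P is now [[1, 2, 3, 5], [4, 6]].
Step i=6: Q has 6 at row 2, column 2; remove 6 from row 2 of P and reverse-bump: 6 enters row 1 and ejects 5. So w(6) = 5. P is now [[1, 2, 3, 6], [4]].
Step i=5: Q has 5 at row 2, column 1; remove 4 from row 2 of P and reverse-bump: 4 enters row 1 and ejects 3. So w(5) = 3. P is now [[1, 2, 4, 6]].
Step i=4: Q has 4 at row 1, column 4; remove that cell from P, ejecting 6. So w(4) = 6. P is now [[1, 2, 4]].
Step i=3: Q has 3 at row 1, column 3; remove that cell from P, ejecting 4. So w(3) = 4. P is now [[1, 2]].
Step i=2: Q has 2 at row 1, column 2; remove that cell from P, ejecting 2. So w(2) = 2. P is now [[1]].
Step i=1: Q has 1 at row 1, column 1; remove that cell from P, ejecting 1. So w(1) = 1. P is now [].

So w = 1 2 4 6 3 5 7.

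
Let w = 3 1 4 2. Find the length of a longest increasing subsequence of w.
2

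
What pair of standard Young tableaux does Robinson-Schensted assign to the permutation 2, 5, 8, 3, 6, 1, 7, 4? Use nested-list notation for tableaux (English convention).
Insert each entry of the permutation into P by Schensted row insertion, recording in Q the position of each new cell.

Insert 2: appended to row 1. P = [[2]].
Insert 5: appended to row 1. P = [[2, 5]].
Insert 8: appended to row 1. P = [[2, 5, 8]].
Insert 3: 3 bumps 5 from row 1; 5 starts row 2. P = [[2, 3, 8], [5]].
Insert 6: 6 bumps 8 from row 1; 8 appends to row 2. P = [[2, 3, 6], [5, 8]].
Insert 1: 1 bumps 2 from row 1; 2 bumps 5 from row 2; 5 starts row 3. P = [[1, 3, 6], [2, 8], [5]].
Insert 7: appended to row 1. P = [[1, 3, 6, 7], [2, 8], [5]].
Insert 4: 4 bumps 6 from row 1; 6 bumps 8 from row 2; 8 appends to row 3. P = [[1, 3, 4, 7], [2, 6], [5, 8]].

So P = [[1, 3, 4, 7], [2, 6], [5, 8]], Q = [[1, 2, 3, 7], [4, 5], [6, 8]].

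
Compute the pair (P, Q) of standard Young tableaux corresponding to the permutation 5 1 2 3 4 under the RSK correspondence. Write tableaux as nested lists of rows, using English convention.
P = [[1, 2, 3, 4], [5]], Q = [[1, 3, 4, 5], [2]]

Insert each entry of the permutation into P by Schensted row insertion, recording in Q the position of each new cell.

Insert 5: appended to row 1. P = [[5]], Q = [[1]].
Insert 1: 1 bumps 5 from row 1; 5 starts row 2. P = [[1], [5]], Q = [[1], [2]].
Insert 2: appended to row 1. P = [[1, 2], [5]], Q = [[1, 3], [2]].
Insert 3: appended to row 1. P = [[1, 2, 3], [5]], Q = [[1, 3, 4], [2]].
Insert 4: appended to row 1. P = [[1, 2, 3, 4], [5]], Q = [[1, 3, 4, 5], [2]].

So P = [[1, 2, 3, 4], [5]], Q = [[1, 3, 4, 5], [2]].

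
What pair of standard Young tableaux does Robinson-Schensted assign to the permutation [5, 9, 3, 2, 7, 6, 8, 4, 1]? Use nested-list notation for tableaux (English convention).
P = [[1, 4, 8], [2, 6], [3, 7], [5], [9]], Q = [[1, 2, 7], [3, 5], [4, 6], [8], [9]]

Insert each entry of the permutation into P by Schensted row insertion, recording in Q the position of each new cell.

Insert 5: appended to row 1. P = [[5]].
Insert 9: appended to row 1. P = [[5, 9]].
Insert 3: 3 bumps 5 from row 1; 5 starts row 2. P = [[3, 9], [5]].
Insert 2: 2 bumps 3 from row 1; 3 bumps 5 from row 2; 5 starts row 3. P = [[2, 9], [3], [5]].
Insert 7: 7 bumps 9 from row 1; 9 appends to row 2. P = [[2, 7], [3, 9], [5]].
Insert 6: 6 bumps 7 from row 1; 7 bumps 9 from row 2; 9 appends to row 3. P = [[2, 6], [3, 7], [5, 9]].
Insert 8: appended to row 1. P = [[2, 6, 8], [3, 7], [5, 9]].
Insert 4: 4 bumps 6 from row 1; 6 bumps 7 from row 2; 7 bumps 9 from row 3; 9 starts row 4. P = [[2, 4, 8], [3, 6], [5, 7], [9]].
Insert 1: 1 bumps 2 from row 1; 2 bumps 3 from row 2; 3 bumps 5 from row 3; 5 bumps 9 from row 4; 9 starts row 5. P = [[1, 4, 8], [2, 6], [3, 7], [5], [9]].

So P = [[1, 4, 8], [2, 6], [3, 7], [5], [9]], Q = [[1, 2, 7], [3, 5], [4, 6], [8], [9]].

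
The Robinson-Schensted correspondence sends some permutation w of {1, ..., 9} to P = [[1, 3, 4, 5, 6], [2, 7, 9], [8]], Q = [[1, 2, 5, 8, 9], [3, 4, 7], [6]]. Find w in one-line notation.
Reverse RSK: for i = n, n-1, ..., 1, locate i in Q, remove the corresponding corner cell from P, and reverse-bump its entry up through P; the value ejected from row 1 is w(i).

So w = 2 8 1 7 9 3 4 5 6.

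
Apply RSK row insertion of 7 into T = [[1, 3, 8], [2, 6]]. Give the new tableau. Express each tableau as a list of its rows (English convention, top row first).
In row 1, 7 replaces 8 (the leftmost entry greater than 7); 8 is bumped to row 2. 8 is appended to row 2. The new tableau is [[1, 3, 7], [2, 6, 8]].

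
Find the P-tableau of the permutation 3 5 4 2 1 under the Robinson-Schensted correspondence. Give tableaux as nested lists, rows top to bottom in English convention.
Insert 3: appended to row 1. P = [[3]].
Insert 5: appended to row 1. P = [[3, 5]].
Insert 4: 4 bumps 5 from row 1; 5 starts row 2. P = [[3, 4], [5]].
Insert 2: 2 bumps 3 from row 1; 3 bumps 5 from row 2; 5 starts row 3. P = [[2, 4], [3], [5]].
Insert 1: 1 bumps 2 from row 1; 2 bumps 3 from row 2; 3 bumps 5 from row 3; 5 starts row 4. P = [[1, 4], [2], [3], [5]].

So P = [[1, 4], [2], [3], [5]].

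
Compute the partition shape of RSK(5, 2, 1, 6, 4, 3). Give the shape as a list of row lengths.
RSK row insertion gives P = [[1, 3], [2, 4], [5, 6]], which has shape [2, 2, 2].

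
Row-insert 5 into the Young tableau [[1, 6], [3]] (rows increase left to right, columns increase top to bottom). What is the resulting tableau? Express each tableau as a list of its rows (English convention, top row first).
In row 1, 5 replaces 6 (the leftmost entry greater than 5); 6 is bumped to row 2. 6 is appended to row 2. The new tableau is [[1, 5], [3, 6]].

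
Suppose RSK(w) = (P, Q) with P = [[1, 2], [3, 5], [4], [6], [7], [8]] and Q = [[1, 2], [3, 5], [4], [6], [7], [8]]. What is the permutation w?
Reverse the RSK construction: for i from n down to 1, find the cell of Q containing i, remove the entry at that cell from P, and reverse-bump it up through P; the value ejected from row 1 is w(i).

Step i=8: Q has 8 at row 6, column 1; remove 8 from row 6 of P and reverse-bump: 8 enters row 5 and ejects 7; 7 enters row 4 and ejects 6; 6 enters row 3 and ejects 4; 4 enters row 2 and ejects 3; 3 enters row 1 and ejects 2. So w(8) = 2. P is now [[1, 3], [4, 5], [6], [7], [8]].
Step i=7: Q has 7 at row 5, column 1; remove 8 from row 5 of P and reverse-bump: 8 enters row 4 and ejects 7; 7 enters row 3 and ejects 6; 6 enters row 2 and ejects 5; 5 enters row 1 and ejects 3. So w(7) = 3. P is now [[1, 5], [4, 6], [7], [8]].
Step i=6: Q has 6 at row 4, column 1; remove 8 from row 4 of P and reverse-bump: 8 enters row 3 and ejects 7; 7 enters row 2 and ejects 6; 6 enters row 1 and ejects 5. So w(6) = 5. P is now [[1, 6], [4, 7], [8]].
Step i=5: Q has 5 at row 2, column 2; remove 7 from row 2 of P and reverse-bump: 7 enters row 1 and ejects 6. So w(5) = 6. P is now [[1, 7], [4], [8]].
Step i=4: Q has 4 at row 3, column 1; remove 8 from row 3 of P and reverse-bump: 8 enters row 2 and ejects 4; 4 enters row 1 and ejects 1. So w(4) = 1. P is now [[4, 7], [8]].
Step i=3: Q has 3 at row 2, column 1; remove 8 from row 2 of P and reverse-bump: 8 enters row 1 and ejects 7. So w(3) = 7. P is now [[4, 8]].
Step i=2: Q has 2 at row 1, column 2; remove that cell from P, ejecting 8. So w(2) = 8. P is now [[4]].
Step i=1: Q has 1 at row 1, column 1; remove that cell from P, ejecting 4. So w(1) = 4. P is now [].

So w = 4 8 7 1 6 5 3 2.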